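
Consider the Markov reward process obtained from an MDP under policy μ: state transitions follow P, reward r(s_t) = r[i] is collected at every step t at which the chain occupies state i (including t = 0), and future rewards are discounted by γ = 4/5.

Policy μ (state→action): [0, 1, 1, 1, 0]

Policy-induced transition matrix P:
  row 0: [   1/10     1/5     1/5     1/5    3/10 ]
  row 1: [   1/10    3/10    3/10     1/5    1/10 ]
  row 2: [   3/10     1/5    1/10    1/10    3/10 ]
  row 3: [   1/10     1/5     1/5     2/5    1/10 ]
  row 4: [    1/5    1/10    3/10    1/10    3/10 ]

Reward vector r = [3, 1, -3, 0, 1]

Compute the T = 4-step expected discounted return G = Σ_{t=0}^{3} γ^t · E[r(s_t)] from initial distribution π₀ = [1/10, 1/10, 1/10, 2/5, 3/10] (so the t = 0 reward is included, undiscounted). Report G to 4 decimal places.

G = 0.8118

t=0: π = [0.1000, 0.1000, 0.1000, 0.4000, 0.3000], E[r] = 0.4000, γ^t·E[r] = 0.400000, running G = 0.400000
t=1: π = [0.1500, 0.1800, 0.2300, 0.2400, 0.2000], E[r] = 0.1400, γ^t·E[r] = 0.112000, running G = 0.512000
t=2: π = [0.1660, 0.1980, 0.2150, 0.2050, 0.2160], E[r] = 0.2670, γ^t·E[r] = 0.170880, running G = 0.682880
t=3: π = [0.1646, 0.1982, 0.2199, 0.1979, 0.2194], E[r] = 0.2517, γ^t·E[r] = 0.128870, running G = 0.811750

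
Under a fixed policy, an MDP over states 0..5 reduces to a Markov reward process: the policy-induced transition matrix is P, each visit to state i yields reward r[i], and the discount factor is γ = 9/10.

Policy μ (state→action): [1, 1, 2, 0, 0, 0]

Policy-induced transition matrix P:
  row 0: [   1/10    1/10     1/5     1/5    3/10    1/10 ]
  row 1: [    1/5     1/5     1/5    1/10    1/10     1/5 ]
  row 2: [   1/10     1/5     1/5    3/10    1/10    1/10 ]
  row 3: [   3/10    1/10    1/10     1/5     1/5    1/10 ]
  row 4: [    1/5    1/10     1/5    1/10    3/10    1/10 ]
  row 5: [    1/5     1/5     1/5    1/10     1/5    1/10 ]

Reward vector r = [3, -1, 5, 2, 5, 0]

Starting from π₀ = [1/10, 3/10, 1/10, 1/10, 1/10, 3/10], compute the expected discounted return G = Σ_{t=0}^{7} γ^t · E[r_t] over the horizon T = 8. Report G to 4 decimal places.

t=0: π = [0.1000, 0.3000, 0.1000, 0.1000, 0.1000, 0.3000], E[r] = 1.2000, γ^t·E[r] = 1.200000, running G = 1.200000
t=1: π = [0.1900, 0.1700, 0.1900, 0.1400, 0.1800, 0.1300], E[r] = 2.5300, γ^t·E[r] = 2.277000, running G = 3.477000
t=2: π = [0.1760, 0.1490, 0.1860, 0.1710, 0.2010, 0.1170], E[r] = 2.6560, γ^t·E[r] = 2.151360, running G = 5.628360
t=3: π = [0.1809, 0.1452, 0.1829, 0.1719, 0.2042, 0.1149], E[r] = 2.6768, γ^t·E[r] = 1.951387, running G = 7.579747
t=4: π = [0.1808, 0.1443, 0.1828, 0.1719, 0.2057, 0.1145], E[r] = 2.6844, γ^t·E[r] = 1.761235, running G = 9.340982
t=5: π = [0.1808, 0.1442, 0.1828, 0.1718, 0.2059, 0.1144], E[r] = 2.6857, γ^t·E[r] = 1.585901, running G = 10.926883
t=6: π = [0.1808, 0.1441, 0.1828, 0.1718, 0.2060, 0.1144], E[r] = 2.6860, γ^t·E[r] = 1.427425, running G = 12.354308
t=7: π = [0.1808, 0.1441, 0.1828, 0.1718, 0.2060, 0.1144], E[r] = 2.6860, γ^t·E[r] = 1.284697, running G = 13.639005

G = 13.6390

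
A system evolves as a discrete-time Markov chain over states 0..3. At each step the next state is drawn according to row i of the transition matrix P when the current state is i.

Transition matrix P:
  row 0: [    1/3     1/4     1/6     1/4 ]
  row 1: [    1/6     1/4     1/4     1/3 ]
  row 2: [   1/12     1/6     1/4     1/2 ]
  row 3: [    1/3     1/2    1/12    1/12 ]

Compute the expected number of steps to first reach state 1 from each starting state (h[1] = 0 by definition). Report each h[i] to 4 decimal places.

First-step conditioning: h[1] = 0; for i ≠ 1, h[i] = 1 + Σ_k P[i][k]·h[k].
  h[0] = 1 + 1/3·h[0] + 1/6·h[2] + 1/4·h[3]
  h[2] = 1 + 1/12·h[0] + 1/4·h[2] + 1/2·h[3]
  h[3] = 1 + 1/3·h[0] + 1/12·h[2] + 1/12·h[3]
Solving the 3×3 linear system over states ≠ 1 gives exactly h = [1884/563, 0, 1944/563, 1476/563] (h[1] = 0 is the target).

h = [3.3464, 0.0000, 3.4529, 2.6217]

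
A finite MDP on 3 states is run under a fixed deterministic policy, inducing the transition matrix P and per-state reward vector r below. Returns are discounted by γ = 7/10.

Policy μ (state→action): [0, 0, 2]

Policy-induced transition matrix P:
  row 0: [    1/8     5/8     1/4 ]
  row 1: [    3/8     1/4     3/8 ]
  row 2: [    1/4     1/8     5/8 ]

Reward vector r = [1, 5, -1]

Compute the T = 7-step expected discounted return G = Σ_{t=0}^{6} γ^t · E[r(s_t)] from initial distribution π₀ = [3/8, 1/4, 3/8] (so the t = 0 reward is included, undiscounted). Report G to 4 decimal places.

G = 4.0118

t=0: π = [0.3750, 0.2500, 0.3750], E[r] = 1.2500, γ^t·E[r] = 1.250000, running G = 1.250000
t=1: π = [0.2344, 0.3438, 0.4219], E[r] = 1.5313, γ^t·E[r] = 1.071875, running G = 2.321875
t=2: π = [0.2637, 0.2852, 0.4512], E[r] = 1.2383, γ^t·E[r] = 0.606758, running G = 2.928633
t=3: π = [0.2527, 0.2925, 0.4548], E[r] = 1.2603, γ^t·E[r] = 0.432267, running G = 3.360900
t=4: π = [0.2550, 0.2879, 0.4571], E[r] = 1.2374, γ^t·E[r] = 0.297092, running G = 3.657991
t=5: π = [0.2541, 0.2885, 0.4574], E[r] = 1.2391, γ^t·E[r] = 0.208253, running G = 3.866244
t=6: π = [0.2543, 0.2881, 0.4576], E[r] = 1.2373, γ^t·E[r] = 0.145566, running G = 4.011810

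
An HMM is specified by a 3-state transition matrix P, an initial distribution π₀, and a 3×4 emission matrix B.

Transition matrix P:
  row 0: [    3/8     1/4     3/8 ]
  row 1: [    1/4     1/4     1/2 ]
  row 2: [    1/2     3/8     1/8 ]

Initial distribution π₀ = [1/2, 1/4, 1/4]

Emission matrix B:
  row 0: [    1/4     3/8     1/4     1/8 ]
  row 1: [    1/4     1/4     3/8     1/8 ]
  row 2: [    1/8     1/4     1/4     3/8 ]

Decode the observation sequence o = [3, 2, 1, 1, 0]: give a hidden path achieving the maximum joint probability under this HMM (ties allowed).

path = [2, 1, 2, 0, 0]

t=0: δ = [6.250e-02, 3.125e-02, 9.375e-02]  (obs o_0=3)
t=1: δ = [1.172e-02, 1.318e-02, 5.859e-03]  ψ = [2, 2, 0]  (obs o_1=2)
t=2: δ = [1.648e-03, 8.240e-04, 1.648e-03]  ψ = [0, 1, 1]  (obs o_2=1)
t=3: δ = [3.090e-04, 1.545e-04, 1.545e-04]  ψ = [2, 2, 0]  (obs o_3=1)
t=4: δ = [2.897e-05, 1.931e-05, 1.448e-05]  ψ = [0, 0, 0]  (obs o_4=0)
backtrack: best end state = 0; path = [2, 1, 2, 0, 0]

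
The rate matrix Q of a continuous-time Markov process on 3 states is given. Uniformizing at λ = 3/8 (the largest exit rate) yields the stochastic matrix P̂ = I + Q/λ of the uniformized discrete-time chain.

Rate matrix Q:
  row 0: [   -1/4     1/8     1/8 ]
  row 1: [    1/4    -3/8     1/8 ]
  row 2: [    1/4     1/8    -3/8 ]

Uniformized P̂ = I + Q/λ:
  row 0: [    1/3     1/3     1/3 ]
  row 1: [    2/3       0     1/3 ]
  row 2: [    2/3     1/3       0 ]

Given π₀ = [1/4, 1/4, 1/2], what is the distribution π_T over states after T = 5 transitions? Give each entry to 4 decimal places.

π = [0.5010, 0.2500, 0.2490]

t=0: π = [0.2500, 0.2500, 0.5000]
t=1: π = [0.5833, 0.2500, 0.1667]
t=2: π = [0.4722, 0.2500, 0.2778]
t=3: π = [0.5093, 0.2500, 0.2407]
t=4: π = [0.4969, 0.2500, 0.2531]
t=5: π = [0.5010, 0.2500, 0.2490]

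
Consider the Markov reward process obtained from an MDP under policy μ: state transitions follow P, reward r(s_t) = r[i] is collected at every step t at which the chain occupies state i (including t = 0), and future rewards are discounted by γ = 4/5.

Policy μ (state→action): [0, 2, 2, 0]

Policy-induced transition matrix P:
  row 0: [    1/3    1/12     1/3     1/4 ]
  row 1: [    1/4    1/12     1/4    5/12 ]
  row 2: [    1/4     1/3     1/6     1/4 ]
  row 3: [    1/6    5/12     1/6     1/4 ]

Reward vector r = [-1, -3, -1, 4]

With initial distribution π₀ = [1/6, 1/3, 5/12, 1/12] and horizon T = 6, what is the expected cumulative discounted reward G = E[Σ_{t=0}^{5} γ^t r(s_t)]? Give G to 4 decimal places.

G = -1.2358

t=0: π = [0.1667, 0.3333, 0.4167, 0.0833], E[r] = -1.2500, γ^t·E[r] = -1.250000, running G = -1.250000
t=1: π = [0.2569, 0.2153, 0.2222, 0.3056], E[r] = 0.0972, γ^t·E[r] = 0.077778, running G = -1.172222
t=2: π = [0.2459, 0.2407, 0.2274, 0.2859], E[r] = -0.0521, γ^t·E[r] = -0.033333, running G = -1.205556
t=3: π = [0.2467, 0.2355, 0.2277, 0.2901], E[r] = -0.0204, γ^t·E[r] = -0.010420, running G = -1.215975
t=4: π = [0.2464, 0.2370, 0.2274, 0.2892], E[r] = -0.0277, γ^t·E[r] = -0.011348, running G = -1.227323
t=5: π = [0.2464, 0.2366, 0.2275, 0.2895], E[r] = -0.0257, γ^t·E[r] = -0.008429, running G = -1.235753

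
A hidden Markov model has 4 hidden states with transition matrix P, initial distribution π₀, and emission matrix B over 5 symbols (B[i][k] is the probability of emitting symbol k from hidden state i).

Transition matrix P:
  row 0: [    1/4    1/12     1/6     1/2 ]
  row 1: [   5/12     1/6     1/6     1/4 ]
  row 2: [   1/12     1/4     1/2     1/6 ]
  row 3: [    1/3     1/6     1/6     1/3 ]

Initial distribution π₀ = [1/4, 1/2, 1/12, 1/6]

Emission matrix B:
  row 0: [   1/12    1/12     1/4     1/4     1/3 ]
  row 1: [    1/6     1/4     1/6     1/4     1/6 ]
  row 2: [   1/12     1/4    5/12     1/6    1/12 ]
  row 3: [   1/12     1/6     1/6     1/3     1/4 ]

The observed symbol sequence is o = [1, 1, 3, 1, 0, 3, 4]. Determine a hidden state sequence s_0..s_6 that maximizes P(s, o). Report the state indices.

path = [1, 2, 2, 2, 1, 0, 3]

t=0: δ = [2.083e-02, 1.250e-01, 2.083e-02, 2.778e-02]  (obs o_0=1)
t=1: δ = [4.340e-03, 5.208e-03, 5.208e-03, 5.208e-03]  ψ = [1, 1, 1, 1]  (obs o_1=1)
t=2: δ = [5.425e-04, 3.255e-04, 4.340e-04, 7.234e-04]  ψ = [1, 2, 2, 0]  (obs o_2=3)
t=3: δ = [2.009e-05, 3.014e-05, 5.425e-05, 4.521e-05]  ψ = [3, 3, 2, 0]  (obs o_3=1)
t=4: δ = [1.256e-06, 2.261e-06, 2.261e-06, 1.256e-06]  ψ = [3, 2, 2, 3]  (obs o_4=0)
t=5: δ = [2.355e-07, 1.413e-07, 1.884e-07, 2.093e-07]  ψ = [1, 2, 2, 0]  (obs o_5=3)
t=6: δ = [2.326e-08, 7.849e-09, 7.849e-09, 2.943e-08]  ψ = [3, 2, 2, 0]  (obs o_6=4)
backtrack: best end state = 3; path = [1, 2, 2, 2, 1, 0, 3]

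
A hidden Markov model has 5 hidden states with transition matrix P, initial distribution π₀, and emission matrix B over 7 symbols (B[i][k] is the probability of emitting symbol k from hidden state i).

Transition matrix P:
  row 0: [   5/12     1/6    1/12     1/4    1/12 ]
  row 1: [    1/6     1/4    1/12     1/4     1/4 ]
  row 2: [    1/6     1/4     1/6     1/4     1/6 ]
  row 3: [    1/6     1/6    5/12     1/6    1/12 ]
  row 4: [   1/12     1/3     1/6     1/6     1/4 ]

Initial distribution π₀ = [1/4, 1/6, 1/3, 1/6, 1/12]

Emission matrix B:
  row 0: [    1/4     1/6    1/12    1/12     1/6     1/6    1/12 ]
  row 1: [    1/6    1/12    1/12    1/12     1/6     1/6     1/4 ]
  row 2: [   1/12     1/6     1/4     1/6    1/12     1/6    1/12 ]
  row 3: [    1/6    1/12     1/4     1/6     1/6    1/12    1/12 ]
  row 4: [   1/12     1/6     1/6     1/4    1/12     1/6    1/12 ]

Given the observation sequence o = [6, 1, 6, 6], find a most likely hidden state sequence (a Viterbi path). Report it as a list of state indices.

path = [1, 4, 1, 1]

t=0: δ = [2.083e-02, 4.167e-02, 2.778e-02, 1.389e-02, 6.944e-03]  (obs o_0=6)
t=1: δ = [1.447e-03, 8.681e-04, 9.645e-04, 8.681e-04, 1.736e-03]  ψ = [0, 1, 3, 1, 1]  (obs o_1=1)
t=2: δ = [5.023e-05, 1.447e-04, 3.014e-05, 3.014e-05, 3.617e-05]  ψ = [0, 4, 3, 0, 4]  (obs o_2=6)
t=3: δ = [2.009e-06, 9.042e-06, 1.047e-06, 3.014e-06, 3.014e-06]  ψ = [1, 1, 3, 1, 1]  (obs o_3=6)
backtrack: best end state = 1; path = [1, 4, 1, 1]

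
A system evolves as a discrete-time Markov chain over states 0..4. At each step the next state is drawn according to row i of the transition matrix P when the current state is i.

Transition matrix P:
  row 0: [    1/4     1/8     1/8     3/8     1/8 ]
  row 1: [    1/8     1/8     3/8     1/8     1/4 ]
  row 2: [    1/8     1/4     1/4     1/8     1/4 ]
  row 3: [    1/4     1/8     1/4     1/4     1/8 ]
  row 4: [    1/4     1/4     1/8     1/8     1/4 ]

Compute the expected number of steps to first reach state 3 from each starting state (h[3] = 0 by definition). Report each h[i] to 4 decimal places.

h = [4.2597, 5.9221, 5.9221, 0.0000, 5.7143]

First-step conditioning: h[3] = 0; for i ≠ 3, h[i] = 1 + Σ_k P[i][k]·h[k].
  h[0] = 1 + 1/4·h[0] + 1/8·h[1] + 1/8·h[2] + 1/8·h[4]
  h[1] = 1 + 1/8·h[0] + 1/8·h[1] + 3/8·h[2] + 1/4·h[4]
  h[2] = 1 + 1/8·h[0] + 1/4·h[1] + 1/4·h[2] + 1/4·h[4]
  h[4] = 1 + 1/4·h[0] + 1/4·h[1] + 1/8·h[2] + 1/4·h[4]
Solving the 4×4 linear system over states ≠ 3 gives exactly h = [328/77, 456/77, 456/77, 0, 40/7] (h[3] = 0 is the target).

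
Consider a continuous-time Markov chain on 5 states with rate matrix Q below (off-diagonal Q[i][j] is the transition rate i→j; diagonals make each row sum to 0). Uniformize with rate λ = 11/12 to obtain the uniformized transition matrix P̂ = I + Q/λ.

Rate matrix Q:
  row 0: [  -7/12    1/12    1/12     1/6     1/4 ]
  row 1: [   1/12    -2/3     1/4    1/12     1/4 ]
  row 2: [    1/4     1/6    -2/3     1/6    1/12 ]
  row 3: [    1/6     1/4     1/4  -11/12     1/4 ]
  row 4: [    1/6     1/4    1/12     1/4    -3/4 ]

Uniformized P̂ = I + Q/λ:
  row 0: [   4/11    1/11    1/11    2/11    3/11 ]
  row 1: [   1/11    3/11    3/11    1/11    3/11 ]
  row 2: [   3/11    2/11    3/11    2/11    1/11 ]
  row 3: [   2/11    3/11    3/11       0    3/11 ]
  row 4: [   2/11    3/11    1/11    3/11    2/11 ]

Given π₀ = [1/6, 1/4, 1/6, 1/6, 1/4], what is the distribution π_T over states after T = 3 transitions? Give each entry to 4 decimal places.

π = [0.2191, 0.2156, 0.1940, 0.1538, 0.2174]

t=0: π = [0.1667, 0.2500, 0.1667, 0.1667, 0.2500]
t=1: π = [0.2045, 0.2273, 0.1970, 0.1515, 0.2197]
t=2: π = [0.2163, 0.2176, 0.1956, 0.1536, 0.2169]
t=3: π = [0.2191, 0.2156, 0.1940, 0.1538, 0.2174]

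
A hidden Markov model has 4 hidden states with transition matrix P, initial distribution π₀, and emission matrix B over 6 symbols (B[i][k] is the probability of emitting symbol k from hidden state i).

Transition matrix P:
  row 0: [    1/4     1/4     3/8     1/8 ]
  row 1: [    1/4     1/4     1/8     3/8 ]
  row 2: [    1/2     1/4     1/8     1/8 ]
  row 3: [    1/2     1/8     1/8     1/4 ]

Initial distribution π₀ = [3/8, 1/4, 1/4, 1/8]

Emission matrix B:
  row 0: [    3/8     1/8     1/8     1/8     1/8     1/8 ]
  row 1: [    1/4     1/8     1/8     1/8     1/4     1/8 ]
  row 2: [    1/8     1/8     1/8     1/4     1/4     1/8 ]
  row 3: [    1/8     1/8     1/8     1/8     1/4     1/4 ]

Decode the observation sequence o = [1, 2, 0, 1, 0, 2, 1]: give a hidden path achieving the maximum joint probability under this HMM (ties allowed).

t=0: δ = [4.688e-02, 3.125e-02, 3.125e-02, 1.562e-02]  (obs o_0=1)
t=1: δ = [1.953e-03, 1.465e-03, 2.197e-03, 1.465e-03]  ψ = [2, 0, 0, 1]  (obs o_1=2)
t=2: δ = [4.120e-04, 1.373e-04, 9.155e-05, 6.866e-05]  ψ = [2, 2, 0, 1]  (obs o_2=0)
t=3: δ = [1.287e-05, 1.287e-05, 1.931e-05, 6.437e-06]  ψ = [0, 0, 0, 0]  (obs o_3=1)
t=4: δ = [3.621e-06, 1.207e-06, 6.035e-07, 6.035e-07]  ψ = [2, 2, 0, 1]  (obs o_4=0)
t=5: δ = [1.132e-07, 1.132e-07, 1.697e-07, 5.658e-08]  ψ = [0, 0, 0, 0]  (obs o_5=2)
t=6: δ = [1.061e-08, 5.304e-09, 5.304e-09, 5.304e-09]  ψ = [2, 2, 0, 1]  (obs o_6=1)
backtrack: best end state = 0; path = [0, 2, 0, 2, 0, 2, 0]

path = [0, 2, 0, 2, 0, 2, 0]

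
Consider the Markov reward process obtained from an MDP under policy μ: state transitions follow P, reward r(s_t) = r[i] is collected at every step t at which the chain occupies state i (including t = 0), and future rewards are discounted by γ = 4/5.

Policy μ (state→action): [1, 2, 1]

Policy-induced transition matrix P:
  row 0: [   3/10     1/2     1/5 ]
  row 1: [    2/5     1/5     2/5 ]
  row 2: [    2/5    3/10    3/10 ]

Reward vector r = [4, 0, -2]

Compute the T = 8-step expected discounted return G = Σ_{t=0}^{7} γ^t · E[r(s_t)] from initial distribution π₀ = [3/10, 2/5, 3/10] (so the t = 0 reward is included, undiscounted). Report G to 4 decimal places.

t=0: π = [0.3000, 0.4000, 0.3000], E[r] = 0.6000, γ^t·E[r] = 0.600000, running G = 0.600000
t=1: π = [0.3700, 0.3200, 0.3100], E[r] = 0.8600, γ^t·E[r] = 0.688000, running G = 1.288000
t=2: π = [0.3630, 0.3420, 0.2950], E[r] = 0.8620, γ^t·E[r] = 0.551680, running G = 1.839680
t=3: π = [0.3637, 0.3384, 0.2979], E[r] = 0.8590, γ^t·E[r] = 0.439808, running G = 2.279488
t=4: π = [0.3636, 0.3389, 0.2975], E[r] = 0.8596, γ^t·E[r] = 0.352084, running G = 2.631572
t=5: π = [0.3636, 0.3388, 0.2975], E[r] = 0.8595, γ^t·E[r] = 0.281639, running G = 2.913211
t=6: π = [0.3636, 0.3388, 0.2975], E[r] = 0.8595, γ^t·E[r] = 0.225314, running G = 3.138525
t=7: π = [0.3636, 0.3388, 0.2975], E[r] = 0.8595, γ^t·E[r] = 0.180251, running G = 3.318776

G = 3.3188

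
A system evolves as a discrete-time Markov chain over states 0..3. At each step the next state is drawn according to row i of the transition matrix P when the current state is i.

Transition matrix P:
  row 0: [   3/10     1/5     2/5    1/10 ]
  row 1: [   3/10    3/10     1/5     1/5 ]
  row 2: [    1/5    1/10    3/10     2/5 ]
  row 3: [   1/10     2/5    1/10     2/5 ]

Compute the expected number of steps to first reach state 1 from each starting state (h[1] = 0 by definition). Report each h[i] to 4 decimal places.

First-step conditioning: h[1] = 0; for i ≠ 1, h[i] = 1 + Σ_k P[i][k]·h[k].
  h[0] = 1 + 3/10·h[0] + 2/5·h[2] + 1/10·h[3]
  h[2] = 1 + 1/5·h[0] + 3/10·h[2] + 2/5·h[3]
  h[3] = 1 + 1/10·h[0] + 1/10·h[2] + 2/5·h[3]
Solving the 3×3 linear system over states ≠ 1 gives exactly h = [860/193, 0, 870/193, 610/193] (h[1] = 0 is the target).

h = [4.4560, 0.0000, 4.5078, 3.1606]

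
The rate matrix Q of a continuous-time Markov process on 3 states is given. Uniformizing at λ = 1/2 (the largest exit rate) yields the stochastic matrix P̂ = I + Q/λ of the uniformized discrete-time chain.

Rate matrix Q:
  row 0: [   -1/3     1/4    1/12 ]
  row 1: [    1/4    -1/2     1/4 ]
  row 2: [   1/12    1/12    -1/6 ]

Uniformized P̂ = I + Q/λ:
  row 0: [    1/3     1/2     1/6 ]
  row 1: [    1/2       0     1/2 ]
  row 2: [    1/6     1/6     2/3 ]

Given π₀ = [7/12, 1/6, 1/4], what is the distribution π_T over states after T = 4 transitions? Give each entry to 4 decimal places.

π = [0.2960, 0.2247, 0.4794]

t=0: π = [0.5833, 0.1667, 0.2500]
t=1: π = [0.3194, 0.3333, 0.3472]
t=2: π = [0.3310, 0.2176, 0.4514]
t=3: π = [0.2944, 0.2407, 0.4649]
t=4: π = [0.2960, 0.2247, 0.4794]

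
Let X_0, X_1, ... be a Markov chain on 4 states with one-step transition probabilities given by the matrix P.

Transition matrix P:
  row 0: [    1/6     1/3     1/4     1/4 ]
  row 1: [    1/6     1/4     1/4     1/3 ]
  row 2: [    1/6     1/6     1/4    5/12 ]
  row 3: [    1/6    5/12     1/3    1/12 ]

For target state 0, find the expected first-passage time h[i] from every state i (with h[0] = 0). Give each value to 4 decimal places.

h = [0.0000, 6.0000, 6.0000, 6.0000]

First-step conditioning: h[0] = 0; for i ≠ 0, h[i] = 1 + Σ_k P[i][k]·h[k].
  h[1] = 1 + 1/4·h[1] + 1/4·h[2] + 1/3·h[3]
  h[2] = 1 + 1/6·h[1] + 1/4·h[2] + 5/12·h[3]
  h[3] = 1 + 5/12·h[1] + 1/3·h[2] + 1/12·h[3]
Solving the 3×3 linear system over states ≠ 0 gives exactly h = [0, 6, 6, 6] (h[0] = 0 is the target).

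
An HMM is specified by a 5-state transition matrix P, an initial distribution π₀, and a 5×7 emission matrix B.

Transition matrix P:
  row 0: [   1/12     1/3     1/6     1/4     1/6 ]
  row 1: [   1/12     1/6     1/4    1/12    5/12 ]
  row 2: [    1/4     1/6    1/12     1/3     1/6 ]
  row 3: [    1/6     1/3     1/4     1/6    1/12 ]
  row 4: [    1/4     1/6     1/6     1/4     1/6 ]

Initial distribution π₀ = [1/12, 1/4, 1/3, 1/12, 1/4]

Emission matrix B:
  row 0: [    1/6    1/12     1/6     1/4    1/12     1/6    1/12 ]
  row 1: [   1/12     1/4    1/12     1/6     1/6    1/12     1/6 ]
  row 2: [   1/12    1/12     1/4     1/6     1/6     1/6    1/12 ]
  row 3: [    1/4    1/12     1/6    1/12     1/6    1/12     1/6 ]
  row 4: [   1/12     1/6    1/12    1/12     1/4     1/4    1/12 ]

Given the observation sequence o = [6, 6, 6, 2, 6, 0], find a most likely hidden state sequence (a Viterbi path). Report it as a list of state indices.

path = [2, 3, 1, 2, 3, 3]

t=0: δ = [6.944e-03, 4.167e-02, 2.778e-02, 1.389e-02, 2.083e-02]  (obs o_0=6)
t=1: δ = [5.787e-04, 1.157e-03, 8.681e-04, 1.543e-03, 1.447e-03]  ψ = [2, 1, 1, 2, 1]  (obs o_1=6)
t=2: δ = [3.014e-05, 8.573e-05, 3.215e-05, 6.028e-05, 4.019e-05]  ψ = [4, 3, 3, 4, 1]  (obs o_2=6)
t=3: δ = [1.674e-06, 1.674e-06, 5.358e-06, 1.786e-06, 2.977e-06]  ψ = [3, 3, 1, 2, 1]  (obs o_3=2)
t=4: δ = [1.116e-07, 1.488e-07, 4.135e-08, 2.977e-07, 7.442e-08]  ψ = [2, 2, 4, 2, 2]  (obs o_4=6)
t=5: δ = [8.269e-09, 8.269e-09, 6.202e-09, 1.240e-08, 5.168e-09]  ψ = [3, 3, 3, 3, 1]  (obs o_5=0)
backtrack: best end state = 3; path = [2, 3, 1, 2, 3, 3]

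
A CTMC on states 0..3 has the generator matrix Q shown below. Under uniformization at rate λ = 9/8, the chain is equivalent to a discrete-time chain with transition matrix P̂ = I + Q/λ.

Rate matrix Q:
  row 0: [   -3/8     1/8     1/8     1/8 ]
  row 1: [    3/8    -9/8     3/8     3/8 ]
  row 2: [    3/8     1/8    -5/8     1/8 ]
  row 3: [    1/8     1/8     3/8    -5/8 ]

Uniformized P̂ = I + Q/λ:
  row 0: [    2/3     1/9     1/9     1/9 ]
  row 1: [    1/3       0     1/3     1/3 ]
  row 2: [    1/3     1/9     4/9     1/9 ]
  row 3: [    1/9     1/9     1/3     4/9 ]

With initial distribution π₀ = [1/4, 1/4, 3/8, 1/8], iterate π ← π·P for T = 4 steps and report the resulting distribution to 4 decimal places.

t=0: π = [0.2500, 0.2500, 0.3750, 0.1250]
t=1: π = [0.3889, 0.0833, 0.3194, 0.2083]
t=2: π = [0.4167, 0.1019, 0.2824, 0.1991]
t=3: π = [0.4280, 0.0998, 0.2721, 0.2001]
t=4: π = [0.4315, 0.1000, 0.2685, 0.2000]

π = [0.4315, 0.1000, 0.2685, 0.2000]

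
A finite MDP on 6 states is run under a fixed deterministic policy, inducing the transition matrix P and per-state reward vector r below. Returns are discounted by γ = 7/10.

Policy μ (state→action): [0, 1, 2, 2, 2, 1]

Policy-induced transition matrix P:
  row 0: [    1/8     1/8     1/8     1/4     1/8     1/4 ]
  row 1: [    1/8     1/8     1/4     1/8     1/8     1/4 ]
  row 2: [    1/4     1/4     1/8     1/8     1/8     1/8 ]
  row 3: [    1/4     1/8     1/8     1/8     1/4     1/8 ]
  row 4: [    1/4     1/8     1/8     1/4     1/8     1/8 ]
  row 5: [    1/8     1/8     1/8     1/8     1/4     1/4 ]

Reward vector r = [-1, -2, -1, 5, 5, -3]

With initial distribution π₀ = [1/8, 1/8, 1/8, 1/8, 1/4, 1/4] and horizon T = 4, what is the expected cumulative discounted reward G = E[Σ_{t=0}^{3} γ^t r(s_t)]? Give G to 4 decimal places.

t=0: π = [0.1250, 0.1250, 0.1250, 0.1250, 0.2500, 0.2500], E[r] = 0.6250, γ^t·E[r] = 0.625000, running G = 0.625000
t=1: π = [0.1875, 0.1406, 0.1406, 0.1719, 0.1719, 0.1875], E[r] = 0.5469, γ^t·E[r] = 0.382813, running G = 1.007813
t=2: π = [0.1855, 0.1426, 0.1426, 0.1699, 0.1699, 0.1895], E[r] = 0.5176, γ^t·E[r] = 0.253613, running G = 1.261426
t=3: π = [0.1853, 0.1428, 0.1428, 0.1694, 0.1699, 0.1897], E[r] = 0.5139, γ^t·E[r] = 0.176273, running G = 1.437699

G = 1.4377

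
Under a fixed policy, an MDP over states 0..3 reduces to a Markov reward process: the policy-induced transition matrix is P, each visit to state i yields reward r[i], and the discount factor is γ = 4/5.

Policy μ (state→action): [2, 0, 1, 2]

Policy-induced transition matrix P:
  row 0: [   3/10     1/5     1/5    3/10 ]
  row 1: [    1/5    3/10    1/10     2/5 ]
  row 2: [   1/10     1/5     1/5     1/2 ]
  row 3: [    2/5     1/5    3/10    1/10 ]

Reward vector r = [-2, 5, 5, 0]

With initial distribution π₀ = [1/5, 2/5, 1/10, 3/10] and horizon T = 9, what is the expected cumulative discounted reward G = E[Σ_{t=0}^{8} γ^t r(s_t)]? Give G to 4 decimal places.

G = 7.4780

t=0: π = [0.2000, 0.4000, 0.1000, 0.3000], E[r] = 2.1000, γ^t·E[r] = 2.100000, running G = 2.100000
t=1: π = [0.2700, 0.2400, 0.1900, 0.3000], E[r] = 1.6100, γ^t·E[r] = 1.288000, running G = 3.388000
t=2: π = [0.2680, 0.2240, 0.2060, 0.3020], E[r] = 1.6140, γ^t·E[r] = 1.032960, running G = 4.420960
t=3: π = [0.2666, 0.2224, 0.2078, 0.3032], E[r] = 1.6178, γ^t·E[r] = 0.828314, running G = 5.249274
t=4: π = [0.2665, 0.2222, 0.2081, 0.3032], E[r] = 1.6186, γ^t·E[r] = 0.662962, running G = 5.912236
t=5: π = [0.2665, 0.2222, 0.2081, 0.3032], E[r] = 1.6186, γ^t·E[r] = 0.530392, running G = 6.442628
t=6: π = [0.2665, 0.2222, 0.2081, 0.3032], E[r] = 1.6186, γ^t·E[r] = 0.424318, running G = 6.866946
t=7: π = [0.2665, 0.2222, 0.2081, 0.3032], E[r] = 1.6186, γ^t·E[r] = 0.339454, running G = 7.206400
t=8: π = [0.2665, 0.2222, 0.2081, 0.3032], E[r] = 1.6186, γ^t·E[r] = 0.271563, running G = 7.477963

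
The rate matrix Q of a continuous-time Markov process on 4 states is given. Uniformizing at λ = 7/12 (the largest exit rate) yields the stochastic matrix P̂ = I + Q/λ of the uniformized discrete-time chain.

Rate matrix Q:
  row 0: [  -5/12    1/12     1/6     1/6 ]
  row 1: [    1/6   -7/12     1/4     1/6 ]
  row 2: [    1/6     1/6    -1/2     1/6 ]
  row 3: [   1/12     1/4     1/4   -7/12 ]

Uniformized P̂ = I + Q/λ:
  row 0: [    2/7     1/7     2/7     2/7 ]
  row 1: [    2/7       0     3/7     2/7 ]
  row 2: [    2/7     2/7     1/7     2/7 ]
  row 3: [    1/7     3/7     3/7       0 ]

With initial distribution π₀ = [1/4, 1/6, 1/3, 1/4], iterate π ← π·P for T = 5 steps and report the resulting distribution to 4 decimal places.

t=0: π = [0.2500, 0.1667, 0.3333, 0.2500]
t=1: π = [0.2500, 0.2381, 0.2976, 0.2143]
t=2: π = [0.2551, 0.2126, 0.3078, 0.2245]
t=3: π = [0.2536, 0.2206, 0.3042, 0.2216]
t=4: π = [0.2541, 0.2181, 0.3054, 0.2224]
t=5: π = [0.2539, 0.2189, 0.3050, 0.2222]

π = [0.2539, 0.2189, 0.3050, 0.2222]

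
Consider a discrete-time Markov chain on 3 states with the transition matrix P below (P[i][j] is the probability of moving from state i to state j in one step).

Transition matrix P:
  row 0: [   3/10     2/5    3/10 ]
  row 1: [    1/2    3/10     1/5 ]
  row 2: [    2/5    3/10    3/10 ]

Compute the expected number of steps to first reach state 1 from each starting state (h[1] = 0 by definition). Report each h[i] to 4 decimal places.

h = [2.7027, 0.0000, 2.9730]

First-step conditioning: h[1] = 0; for i ≠ 1, h[i] = 1 + Σ_k P[i][k]·h[k].
  h[0] = 1 + 3/10·h[0] + 3/10·h[2]
  h[2] = 1 + 2/5·h[0] + 3/10·h[2]
Solving the 2×2 linear system over states ≠ 1 gives exactly h = [100/37, 0, 110/37] (h[1] = 0 is the target).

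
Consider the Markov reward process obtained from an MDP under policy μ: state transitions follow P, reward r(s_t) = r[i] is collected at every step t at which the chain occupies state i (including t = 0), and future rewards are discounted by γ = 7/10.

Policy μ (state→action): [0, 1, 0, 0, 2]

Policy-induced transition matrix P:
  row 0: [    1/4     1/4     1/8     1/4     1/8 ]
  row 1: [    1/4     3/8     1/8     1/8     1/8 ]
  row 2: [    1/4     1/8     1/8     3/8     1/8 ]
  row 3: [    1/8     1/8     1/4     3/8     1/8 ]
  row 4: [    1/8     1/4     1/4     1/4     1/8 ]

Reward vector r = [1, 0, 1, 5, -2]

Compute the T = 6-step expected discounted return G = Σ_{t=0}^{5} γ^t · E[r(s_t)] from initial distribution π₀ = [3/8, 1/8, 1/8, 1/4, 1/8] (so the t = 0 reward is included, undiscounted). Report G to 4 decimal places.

t=0: π = [0.3750, 0.1250, 0.1250, 0.2500, 0.1250], E[r] = 1.5000, γ^t·E[r] = 1.500000, running G = 1.500000
t=1: π = [0.2031, 0.2188, 0.1719, 0.2813, 0.1250], E[r] = 1.5313, γ^t·E[r] = 1.071875, running G = 2.571875
t=2: π = [0.1992, 0.2207, 0.1758, 0.2793, 0.1250], E[r] = 1.5215, γ^t·E[r] = 0.745527, running G = 3.317402
t=3: π = [0.1995, 0.2207, 0.1755, 0.2793, 0.1250], E[r] = 1.5215, γ^t·E[r] = 0.521869, running G = 3.839271
t=4: π = [0.1995, 0.2207, 0.1755, 0.2793, 0.1250], E[r] = 1.5213, γ^t·E[r] = 0.365272, running G = 4.204543
t=5: π = [0.1995, 0.2207, 0.1755, 0.2793, 0.1250], E[r] = 1.5213, γ^t·E[r] = 0.255684, running G = 4.460227

G = 4.4602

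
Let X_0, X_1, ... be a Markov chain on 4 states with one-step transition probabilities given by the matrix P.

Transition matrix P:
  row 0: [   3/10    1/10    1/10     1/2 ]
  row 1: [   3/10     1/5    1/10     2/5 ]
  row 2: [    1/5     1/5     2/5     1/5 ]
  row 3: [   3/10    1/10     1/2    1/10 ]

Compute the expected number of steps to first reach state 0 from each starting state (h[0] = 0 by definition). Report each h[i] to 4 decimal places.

First-step conditioning: h[0] = 0; for i ≠ 0, h[i] = 1 + Σ_k P[i][k]·h[k].
  h[1] = 1 + 1/5·h[1] + 1/10·h[2] + 2/5·h[3]
  h[2] = 1 + 1/5·h[1] + 2/5·h[2] + 1/5·h[3]
  h[3] = 1 + 1/10·h[1] + 1/2·h[2] + 1/10·h[3]
Solving the 3×3 linear system over states ≠ 0 gives exactly h = [0, 495/134, 280/67, 515/134] (h[0] = 0 is the target).

h = [0.0000, 3.6940, 4.1791, 3.8433]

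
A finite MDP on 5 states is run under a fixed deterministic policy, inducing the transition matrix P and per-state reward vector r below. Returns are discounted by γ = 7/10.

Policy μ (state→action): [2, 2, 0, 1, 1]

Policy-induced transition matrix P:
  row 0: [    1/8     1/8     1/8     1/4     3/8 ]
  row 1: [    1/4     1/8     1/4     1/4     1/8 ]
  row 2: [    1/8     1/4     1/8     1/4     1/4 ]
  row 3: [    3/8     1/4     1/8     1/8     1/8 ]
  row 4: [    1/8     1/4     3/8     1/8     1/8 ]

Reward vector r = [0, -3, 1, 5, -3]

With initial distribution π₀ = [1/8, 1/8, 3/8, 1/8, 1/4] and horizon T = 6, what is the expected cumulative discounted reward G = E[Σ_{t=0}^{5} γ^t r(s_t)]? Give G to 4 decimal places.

t=0: π = [0.1250, 0.1250, 0.3750, 0.1250, 0.2500], E[r] = -0.1250, γ^t·E[r] = -0.125000, running G = -0.125000
t=1: π = [0.1719, 0.2188, 0.2031, 0.2031, 0.2031], E[r] = -0.0469, γ^t·E[r] = -0.032813, running G = -0.157813
t=2: π = [0.2031, 0.2012, 0.2031, 0.1992, 0.1934], E[r] = 0.0156, γ^t·E[r] = 0.007656, running G = -0.150156
t=3: π = [0.2000, 0.1995, 0.1985, 0.2009, 0.2012], E[r] = 0.0012, γ^t·E[r] = 0.000419, running G = -0.149738
t=4: π = [0.2002, 0.2001, 0.2002, 0.1997, 0.1998], E[r] = -0.0007, γ^t·E[r] = -0.000169, running G = -0.149906
t=5: π = [0.1999, 0.2000, 0.2000, 0.2001, 0.2001], E[r] = 0.0001, γ^t·E[r] = 0.000022, running G = -0.149884

G = -0.1499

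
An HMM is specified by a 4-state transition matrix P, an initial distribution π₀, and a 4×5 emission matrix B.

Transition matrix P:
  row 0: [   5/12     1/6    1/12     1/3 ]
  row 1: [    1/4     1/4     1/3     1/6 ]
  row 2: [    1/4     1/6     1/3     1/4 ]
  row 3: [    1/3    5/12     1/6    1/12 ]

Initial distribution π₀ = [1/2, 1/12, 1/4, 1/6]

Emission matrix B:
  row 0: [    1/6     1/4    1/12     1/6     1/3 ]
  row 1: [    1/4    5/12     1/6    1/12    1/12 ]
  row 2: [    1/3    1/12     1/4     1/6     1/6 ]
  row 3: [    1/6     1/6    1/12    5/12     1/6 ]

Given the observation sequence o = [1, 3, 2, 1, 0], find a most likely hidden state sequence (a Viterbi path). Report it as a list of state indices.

path = [0, 3, 1, 1, 2]

t=0: δ = [1.250e-01, 3.472e-02, 2.083e-02, 2.778e-02]  (obs o_0=1)
t=1: δ = [8.681e-03, 1.736e-03, 1.929e-03, 1.736e-02]  ψ = [0, 0, 1, 0]  (obs o_1=3)
t=2: δ = [4.823e-04, 1.206e-03, 7.234e-04, 2.411e-04]  ψ = [3, 3, 3, 0]  (obs o_2=2)
t=3: δ = [7.535e-05, 1.256e-04, 3.349e-05, 3.349e-05]  ψ = [1, 1, 1, 1]  (obs o_3=1)
t=4: δ = [5.233e-06, 7.849e-06, 1.395e-05, 4.186e-06]  ψ = [0, 1, 1, 0]  (obs o_4=0)
backtrack: best end state = 2; path = [0, 3, 1, 1, 2]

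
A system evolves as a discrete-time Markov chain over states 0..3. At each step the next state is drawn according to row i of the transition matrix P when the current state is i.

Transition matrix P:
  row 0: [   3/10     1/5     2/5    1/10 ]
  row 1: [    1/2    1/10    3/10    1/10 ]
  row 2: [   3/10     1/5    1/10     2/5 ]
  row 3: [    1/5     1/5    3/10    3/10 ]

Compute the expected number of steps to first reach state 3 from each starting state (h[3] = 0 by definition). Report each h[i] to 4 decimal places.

First-step conditioning: h[3] = 0; for i ≠ 3, h[i] = 1 + Σ_k P[i][k]·h[k].
  h[0] = 1 + 3/10·h[0] + 1/5·h[1] + 2/5·h[2]
  h[1] = 1 + 1/2·h[0] + 1/10·h[1] + 3/10·h[2]
  h[2] = 1 + 3/10·h[0] + 1/5·h[1] + 1/10·h[2]
Solving the 3×3 linear system over states ≠ 3 gives exactly h = [1430/269, 1460/269, 1100/269, 0] (h[3] = 0 is the target).

h = [5.3160, 5.4275, 4.0892, 0.0000]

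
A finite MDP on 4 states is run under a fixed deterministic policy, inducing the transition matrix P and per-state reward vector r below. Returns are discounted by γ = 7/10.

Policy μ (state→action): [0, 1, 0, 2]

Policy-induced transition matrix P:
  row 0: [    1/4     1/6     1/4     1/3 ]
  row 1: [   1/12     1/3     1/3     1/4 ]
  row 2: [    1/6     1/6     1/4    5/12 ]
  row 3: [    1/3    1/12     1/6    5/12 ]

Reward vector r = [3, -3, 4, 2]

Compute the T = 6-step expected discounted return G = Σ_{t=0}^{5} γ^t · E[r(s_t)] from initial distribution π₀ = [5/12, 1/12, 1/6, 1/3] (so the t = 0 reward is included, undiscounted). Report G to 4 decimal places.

t=0: π = [0.4167, 0.0833, 0.1667, 0.3333], E[r] = 2.3333, γ^t·E[r] = 2.333333, running G = 2.333333
t=1: π = [0.2500, 0.1528, 0.2292, 0.3681], E[r] = 1.9444, γ^t·E[r] = 1.361111, running G = 3.694444
t=2: π = [0.2361, 0.1615, 0.2321, 0.3704], E[r] = 1.8929, γ^t·E[r] = 0.927541, running G = 4.621985
t=3: π = [0.2346, 0.1627, 0.2326, 0.3701], E[r] = 1.8862, γ^t·E[r] = 0.646979, running G = 5.268964
t=4: π = [0.2343, 0.1629, 0.2327, 0.3700], E[r] = 1.8851, γ^t·E[r] = 0.452601, running G = 5.721565
t=5: π = [0.2343, 0.1630, 0.2327, 0.3700], E[r] = 1.8848, γ^t·E[r] = 0.316781, running G = 6.038346

G = 6.0383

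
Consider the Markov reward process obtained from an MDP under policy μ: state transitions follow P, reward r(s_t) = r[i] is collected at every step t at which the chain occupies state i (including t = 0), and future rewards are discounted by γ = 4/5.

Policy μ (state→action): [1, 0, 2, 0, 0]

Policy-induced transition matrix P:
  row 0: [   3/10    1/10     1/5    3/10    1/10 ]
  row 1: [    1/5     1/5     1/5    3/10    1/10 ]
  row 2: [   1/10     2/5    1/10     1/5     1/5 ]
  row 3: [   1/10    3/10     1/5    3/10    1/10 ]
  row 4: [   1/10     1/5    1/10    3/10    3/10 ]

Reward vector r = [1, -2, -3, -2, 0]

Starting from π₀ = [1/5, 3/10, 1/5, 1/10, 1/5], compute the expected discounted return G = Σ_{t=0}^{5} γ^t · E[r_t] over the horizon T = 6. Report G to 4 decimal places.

t=0: π = [0.2000, 0.3000, 0.2000, 0.1000, 0.2000], E[r] = -1.2000, γ^t·E[r] = -1.200000, running G = -1.200000
t=1: π = [0.1700, 0.2300, 0.1600, 0.2800, 0.1600], E[r] = -1.3300, γ^t·E[r] = -1.064000, running G = -2.264000
t=2: π = [0.1570, 0.2430, 0.1680, 0.2840, 0.1480], E[r] = -1.4010, γ^t·E[r] = -0.896640, running G = -3.160640
t=3: π = [0.1557, 0.2463, 0.1684, 0.2832, 0.1464], E[r] = -1.4085, γ^t·E[r] = -0.721152, running G = -3.881792
t=4: π = [0.1558, 0.2464, 0.1685, 0.2832, 0.1461], E[r] = -1.4090, γ^t·E[r] = -0.577114, running G = -4.458906
t=5: π = [0.1558, 0.2464, 0.1685, 0.2831, 0.1461], E[r] = -1.4090, γ^t·E[r] = -0.461699, running G = -4.920605

G = -4.9206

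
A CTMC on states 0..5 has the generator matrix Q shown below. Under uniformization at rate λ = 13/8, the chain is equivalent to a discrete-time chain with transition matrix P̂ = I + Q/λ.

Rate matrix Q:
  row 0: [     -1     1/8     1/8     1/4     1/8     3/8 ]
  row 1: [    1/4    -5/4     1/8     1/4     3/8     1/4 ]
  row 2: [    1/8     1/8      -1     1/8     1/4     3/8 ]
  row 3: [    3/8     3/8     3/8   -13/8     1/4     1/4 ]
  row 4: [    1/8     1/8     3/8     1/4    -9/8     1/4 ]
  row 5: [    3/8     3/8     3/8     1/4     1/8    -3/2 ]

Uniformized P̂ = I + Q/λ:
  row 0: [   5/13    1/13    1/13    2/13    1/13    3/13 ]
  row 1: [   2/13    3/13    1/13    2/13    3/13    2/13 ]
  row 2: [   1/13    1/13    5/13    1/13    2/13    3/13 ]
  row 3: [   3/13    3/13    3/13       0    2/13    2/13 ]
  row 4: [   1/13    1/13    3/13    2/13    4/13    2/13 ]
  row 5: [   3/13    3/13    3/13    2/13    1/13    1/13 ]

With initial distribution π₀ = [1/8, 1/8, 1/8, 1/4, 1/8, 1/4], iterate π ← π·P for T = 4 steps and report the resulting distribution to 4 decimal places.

t=0: π = [0.1250, 0.1250, 0.1250, 0.2500, 0.1250, 0.2500]
t=1: π = [0.2019, 0.1731, 0.2115, 0.1058, 0.1538, 0.1538]
t=2: π = [0.1923, 0.1435, 0.2056, 0.1213, 0.1635, 0.1738]
t=3: π = [0.1925, 0.1444, 0.2107, 0.1194, 0.1619, 0.1711]
t=4: π = [0.1920, 0.1438, 0.2114, 0.1193, 0.1619, 0.1717]

π = [0.1920, 0.1438, 0.2114, 0.1193, 0.1619, 0.1717]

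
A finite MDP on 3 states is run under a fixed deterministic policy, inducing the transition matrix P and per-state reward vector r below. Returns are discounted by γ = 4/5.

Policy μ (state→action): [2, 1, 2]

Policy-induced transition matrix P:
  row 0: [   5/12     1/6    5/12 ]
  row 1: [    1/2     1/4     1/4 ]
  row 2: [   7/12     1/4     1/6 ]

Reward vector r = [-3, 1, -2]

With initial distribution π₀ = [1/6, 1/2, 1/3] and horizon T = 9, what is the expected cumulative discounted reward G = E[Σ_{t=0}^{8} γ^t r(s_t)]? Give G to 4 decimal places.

t=0: π = [0.1667, 0.5000, 0.3333], E[r] = -0.6667, γ^t·E[r] = -0.666667, running G = -0.666667
t=1: π = [0.5139, 0.2361, 0.2500], E[r] = -1.8056, γ^t·E[r] = -1.444444, running G = -2.111111
t=2: π = [0.4780, 0.2072, 0.3148], E[r] = -1.8565, γ^t·E[r] = -1.188148, running G = -3.299259
t=3: π = [0.4864, 0.2102, 0.3034], E[r] = -1.8559, γ^t·E[r] = -0.950222, running G = -4.249481
t=4: π = [0.4848, 0.2095, 0.3058], E[r] = -1.8564, γ^t·E[r] = -0.760362, running G = -5.009844
t=5: π = [0.4851, 0.2096, 0.3053], E[r] = -1.8563, γ^t·E[r] = -0.608264, running G = -5.618107
t=6: π = [0.4850, 0.2096, 0.3054], E[r] = -1.8563, γ^t·E[r] = -0.486615, running G = -6.104723
t=7: π = [0.4850, 0.2096, 0.3054], E[r] = -1.8563, γ^t·E[r] = -0.389292, running G = -6.494014
t=8: π = [0.4850, 0.2096, 0.3054], E[r] = -1.8563, γ^t·E[r] = -0.311433, running G = -6.805448

G = -6.8054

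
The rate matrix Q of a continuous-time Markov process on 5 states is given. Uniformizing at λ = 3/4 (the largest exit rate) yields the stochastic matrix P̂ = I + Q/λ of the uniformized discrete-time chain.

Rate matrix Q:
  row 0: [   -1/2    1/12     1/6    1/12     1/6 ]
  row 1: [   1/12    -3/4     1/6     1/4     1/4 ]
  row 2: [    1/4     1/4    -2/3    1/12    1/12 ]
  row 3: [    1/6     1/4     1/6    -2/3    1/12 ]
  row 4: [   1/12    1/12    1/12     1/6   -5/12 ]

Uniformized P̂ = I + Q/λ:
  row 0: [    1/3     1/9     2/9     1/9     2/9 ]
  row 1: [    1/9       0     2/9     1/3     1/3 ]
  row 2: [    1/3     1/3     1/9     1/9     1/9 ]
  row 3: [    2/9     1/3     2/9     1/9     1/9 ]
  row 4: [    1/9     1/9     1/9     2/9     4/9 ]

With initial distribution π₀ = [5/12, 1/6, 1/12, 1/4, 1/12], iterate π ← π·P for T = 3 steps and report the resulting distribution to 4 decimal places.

π = [0.2202, 0.1692, 0.1750, 0.1773, 0.2583]

t=0: π = [0.4167, 0.1667, 0.0833, 0.2500, 0.0833]
t=1: π = [0.2500, 0.1667, 0.2037, 0.1574, 0.2222]
t=2: π = [0.2294, 0.1728, 0.1749, 0.1728, 0.2500]
t=3: π = [0.2202, 0.1692, 0.1750, 0.1773, 0.2583]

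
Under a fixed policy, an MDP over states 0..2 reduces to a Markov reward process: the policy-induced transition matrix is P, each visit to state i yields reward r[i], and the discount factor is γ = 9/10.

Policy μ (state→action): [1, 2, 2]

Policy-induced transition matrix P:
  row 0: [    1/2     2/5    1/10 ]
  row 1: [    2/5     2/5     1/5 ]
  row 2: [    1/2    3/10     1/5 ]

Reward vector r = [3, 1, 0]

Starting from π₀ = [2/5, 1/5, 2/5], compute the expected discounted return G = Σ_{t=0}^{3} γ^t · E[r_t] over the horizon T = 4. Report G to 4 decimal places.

G = 5.7486

t=0: π = [0.4000, 0.2000, 0.4000], E[r] = 1.4000, γ^t·E[r] = 1.400000, running G = 1.400000
t=1: π = [0.4800, 0.3600, 0.1600], E[r] = 1.8000, γ^t·E[r] = 1.620000, running G = 3.020000
t=2: π = [0.4640, 0.3840, 0.1520], E[r] = 1.7760, γ^t·E[r] = 1.438560, running G = 4.458560
t=3: π = [0.4616, 0.3848, 0.1536], E[r] = 1.7696, γ^t·E[r] = 1.290038, running G = 5.748598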